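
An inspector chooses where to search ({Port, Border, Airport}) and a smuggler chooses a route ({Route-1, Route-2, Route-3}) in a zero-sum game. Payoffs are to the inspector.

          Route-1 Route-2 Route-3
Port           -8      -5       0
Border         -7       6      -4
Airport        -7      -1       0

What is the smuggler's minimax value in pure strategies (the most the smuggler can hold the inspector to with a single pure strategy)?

-7

Column maxima: Route-1 → -7, Route-2 → 6, Route-3 → 0.
The smallest of these is -7.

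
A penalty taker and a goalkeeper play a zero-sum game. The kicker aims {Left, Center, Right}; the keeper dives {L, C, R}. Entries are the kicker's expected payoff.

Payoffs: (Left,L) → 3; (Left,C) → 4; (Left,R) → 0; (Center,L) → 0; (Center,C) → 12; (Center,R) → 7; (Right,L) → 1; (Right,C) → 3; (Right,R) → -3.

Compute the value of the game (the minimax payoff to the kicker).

21/10

Row minima: Left → 0, Center → 0, Right → -3; maximin = 0.
Column maxima: L → 3, C → 12, R → 7; minimax = 3.
0 ≠ 3, so there is no saddle point; optimal play is mixed.
Right is strictly dominated by Left, so the kicker never plays it.
C is strictly dominated by L (it gives the kicker strictly more in every row), so the keeper never plays it.
On the remaining 2×2 (Left, Center vs L, R):
Let the kicker play Left with probability p. Expected payoff against L: 3p + 0(1−p) = 3p; against R: 0p + 7(1−p) = −7p + 7.
Setting these equal: 3p = −7p + 7 ⇒ 10p = 7 ⇒ p = 7/10, and the value is (3)·(7/10) = 21/10.
For the keeper: with q = P(L), equating Left's and Center's payoffs gives 3q = −7q + 7 ⇒ q = 7/10.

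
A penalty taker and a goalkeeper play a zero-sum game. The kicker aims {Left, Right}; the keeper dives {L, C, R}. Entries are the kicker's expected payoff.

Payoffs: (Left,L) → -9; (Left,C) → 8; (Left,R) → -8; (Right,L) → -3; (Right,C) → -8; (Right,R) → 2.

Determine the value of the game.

-48/11

Row minima: Left → -9, Right → -8; maximin = -8.
Column maxima: L → -3, C → 8, R → 2; minimax = -3.
-8 ≠ -3, so there is no saddle point; optimal play is mixed.
R is strictly dominated by L (it gives the kicker strictly more in every row), so the keeper never plays it.
On the remaining 2×2 (Left, Right vs L, C):
Let the kicker play Left with probability p. Expected payoff against L: (-9)p + (-3)(1−p) = −6p − 3; against C: 8p + (-8)(1−p) = 16p − 8.
Setting these equal: −6p − 3 = 16p − 8 ⇒ −22p = -5 ⇒ p = 5/22, and the value is (-6)·(5/22) − 3 = -48/11.
For the keeper: with q = P(L), equating Left's and Right's payoffs gives −17q + 8 = 5q − 8 ⇒ q = 8/11.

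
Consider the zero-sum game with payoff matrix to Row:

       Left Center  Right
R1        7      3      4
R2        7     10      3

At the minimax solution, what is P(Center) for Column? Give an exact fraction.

1/8

Row minima: R1 → 3, R2 → 3; maximin = 3.
Column maxima: Left → 7, Center → 10, Right → 4; minimax = 4.
3 ≠ 4, so there is no saddle point; optimal play is mixed.
Left is strictly dominated by Right (it gives Row strictly more in every row), so Column never plays it.
On the remaining 2×2 (R1, R2 vs Center, Right):
Let Row play R1 with probability p. Expected payoff against Center: 3p + 10(1−p) = −7p + 10; against Right: 4p + 3(1−p) = p + 3.
Setting these equal: −7p + 10 = p + 3 ⇒ −8p = -7 ⇒ p = 7/8, and the value is (-7)·(7/8) + 10 = 31/8.
For Column: with q = P(Center), equating R1's and R2's payoffs gives −q + 4 = 7q + 3 ⇒ q = 1/8.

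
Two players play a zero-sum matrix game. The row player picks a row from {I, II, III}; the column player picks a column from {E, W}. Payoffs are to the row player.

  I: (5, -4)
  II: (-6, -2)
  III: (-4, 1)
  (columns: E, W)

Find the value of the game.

Row minima: I → -4, II → -6, III → -4; maximin = -4.
Column maxima: E → 5, W → 1; minimax = 1.
-4 ≠ 1, so there is no saddle point; optimal play is mixed.
II is strictly dominated by III, so the row player never plays it.
On the remaining 2×2 (I, III vs E, W):
Let the row player play I with probability p. Expected payoff against E: 5p + (-4)(1−p) = 9p − 4; against W: (-4)p + 1(1−p) = −5p + 1.
Setting these equal: 9p − 4 = −5p + 1 ⇒ 14p = 5 ⇒ p = 5/14, and the value is (9)·(5/14) − 4 = -11/14.
For the column player: with q = P(E), equating I's and III's payoffs gives 9q − 4 = −5q + 1 ⇒ q = 5/14.

-11/14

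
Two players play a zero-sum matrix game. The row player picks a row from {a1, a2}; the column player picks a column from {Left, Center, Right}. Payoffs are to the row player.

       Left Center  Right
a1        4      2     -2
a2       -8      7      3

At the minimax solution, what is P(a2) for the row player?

Row minima: a1 → -2, a2 → -8; maximin = -2.
Column maxima: Left → 4, Center → 7, Right → 3; minimax = 3.
-2 ≠ 3, so there is no saddle point; optimal play is mixed.
Center is strictly dominated by Right (it gives the row player strictly more in every row), so the column player never plays it.
On the remaining 2×2 (a1, a2 vs Left, Right):
Let the row player play a1 with probability p. Expected payoff against Left: 4p + (-8)(1−p) = 12p − 8; against Right: (-2)p + 3(1−p) = −5p + 3.
Setting these equal: 12p − 8 = −5p + 3 ⇒ 17p = 11 ⇒ p = 11/17, and the value is (12)·(11/17) − 8 = -4/17.
For the column player: with q = P(Left), equating a1's and a2's payoffs gives 6q − 2 = −11q + 3 ⇒ q = 5/17.

6/17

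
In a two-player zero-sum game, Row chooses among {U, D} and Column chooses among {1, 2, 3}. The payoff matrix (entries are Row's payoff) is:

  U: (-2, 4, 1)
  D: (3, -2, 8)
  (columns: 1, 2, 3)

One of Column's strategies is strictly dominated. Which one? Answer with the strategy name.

3

1 holds Row's payoff strictly below 3 in every row: -2 < 1, 3 < 8.
So 3 is strictly dominated for Column.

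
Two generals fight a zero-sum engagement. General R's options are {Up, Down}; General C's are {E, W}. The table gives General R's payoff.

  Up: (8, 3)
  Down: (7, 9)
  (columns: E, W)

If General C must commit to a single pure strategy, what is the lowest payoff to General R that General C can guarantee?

8

Column maxima: E → 8, W → 9.
The smallest of these is 8.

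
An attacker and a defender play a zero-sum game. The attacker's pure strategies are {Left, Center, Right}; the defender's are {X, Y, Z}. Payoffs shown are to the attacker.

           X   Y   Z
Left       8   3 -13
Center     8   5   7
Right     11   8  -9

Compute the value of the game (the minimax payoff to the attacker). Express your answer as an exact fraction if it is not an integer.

101/19

Row minima: Left → -13, Center → 5, Right → -9; maximin = 5.
Column maxima: X → 11, Y → 8, Z → 7; minimax = 7.
5 ≠ 7, so there is no saddle point; optimal play is mixed.
Left is strictly dominated by Right, so the attacker never plays it.
X is strictly dominated by Y (it gives the attacker strictly more in every row), so the defender never plays it.
On the remaining 2×2 (Center, Right vs Y, Z):
Let the attacker play Center with probability p. Expected payoff against Y: 5p + 8(1−p) = −3p + 8; against Z: 7p + (-9)(1−p) = 16p − 9.
Setting these equal: −3p + 8 = 16p − 9 ⇒ −19p = -17 ⇒ p = 17/19, and the value is (-3)·(17/19) + 8 = 101/19.
For the defender: with q = P(Y), equating Center's and Right's payoffs gives −2q + 7 = 17q − 9 ⇒ q = 16/19.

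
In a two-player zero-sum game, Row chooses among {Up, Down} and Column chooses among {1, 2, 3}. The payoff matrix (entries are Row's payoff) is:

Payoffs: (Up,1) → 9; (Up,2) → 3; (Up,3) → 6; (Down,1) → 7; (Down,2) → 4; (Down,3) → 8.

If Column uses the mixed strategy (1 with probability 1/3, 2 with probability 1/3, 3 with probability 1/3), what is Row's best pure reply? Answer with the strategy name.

Down

Expected payoff of Up: (1/3)·9 + (1/3)·3 + (1/3)·6 = 6.
Expected payoff of Down: (1/3)·7 + (1/3)·4 + (1/3)·8 = 19/3.
The largest is 19/3, so Row's best response is Down.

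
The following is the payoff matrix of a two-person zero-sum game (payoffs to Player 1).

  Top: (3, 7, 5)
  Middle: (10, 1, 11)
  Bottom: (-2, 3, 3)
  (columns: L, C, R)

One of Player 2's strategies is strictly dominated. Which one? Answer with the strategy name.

R

L holds Player 1's payoff strictly below R in every row: 3 < 5, 10 < 11, -2 < 3.
So R is strictly dominated for Player 2.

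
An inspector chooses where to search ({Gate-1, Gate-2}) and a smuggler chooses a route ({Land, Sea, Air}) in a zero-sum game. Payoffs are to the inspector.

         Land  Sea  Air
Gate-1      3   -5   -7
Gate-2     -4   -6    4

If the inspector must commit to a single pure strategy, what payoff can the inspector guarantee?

Row minima: Gate-1 → -7, Gate-2 → -6.
The best of these is -6.

-6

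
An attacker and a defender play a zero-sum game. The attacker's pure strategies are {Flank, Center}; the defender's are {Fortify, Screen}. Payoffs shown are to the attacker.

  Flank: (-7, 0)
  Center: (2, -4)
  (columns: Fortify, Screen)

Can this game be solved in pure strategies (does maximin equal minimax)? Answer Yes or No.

Row minima: Flank → -7, Center → -4; maximin = -4.
Column maxima: Fortify → 2, Screen → 0; minimax = 0.
-4 ≠ 0, so no pure-strategy equilibrium exists.

No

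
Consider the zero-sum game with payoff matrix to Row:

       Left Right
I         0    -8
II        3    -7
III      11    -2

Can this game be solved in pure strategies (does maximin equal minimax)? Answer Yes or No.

Yes

Row minima: I → -8, II → -7, III → -2; maximin = -2.
Column maxima: Left → 11, Right → -2; minimax = -2.
maximin = minimax = -2, so a saddle point exists.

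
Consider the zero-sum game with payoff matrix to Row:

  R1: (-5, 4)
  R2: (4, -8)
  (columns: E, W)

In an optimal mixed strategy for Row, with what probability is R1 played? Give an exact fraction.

Row minima: R1 → -5, R2 → -8; maximin = -5.
Column maxima: E → 4, W → 4; minimax = 4.
-5 ≠ 4, so there is no saddle point; optimal play is mixed.
Let Row play R1 with probability p. Expected payoff against E: (-5)p + 4(1−p) = −9p + 4; against W: 4p + (-8)(1−p) = 12p − 8.
Setting these equal: −9p + 4 = 12p − 8 ⇒ −21p = -12 ⇒ p = 4/7, and the value is (-9)·(4/7) + 4 = -8/7.
For Column: with q = P(E), equating R1's and R2's payoffs gives −9q + 4 = 12q − 8 ⇒ q = 4/7.

4/7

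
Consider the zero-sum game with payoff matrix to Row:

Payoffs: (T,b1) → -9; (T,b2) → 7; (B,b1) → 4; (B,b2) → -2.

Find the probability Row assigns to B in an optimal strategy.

Row minima: T → -9, B → -2; maximin = -2.
Column maxima: b1 → 4, b2 → 7; minimax = 4.
-2 ≠ 4, so there is no saddle point; optimal play is mixed.
Let Row play T with probability p. Expected payoff against b1: (-9)p + 4(1−p) = −13p + 4; against b2: 7p + (-2)(1−p) = 9p − 2.
Setting these equal: −13p + 4 = 9p − 2 ⇒ −22p = -6 ⇒ p = 3/11, and the value is (-13)·(3/11) + 4 = 5/11.
For Column: with q = P(b1), equating T's and B's payoffs gives −16q + 7 = 6q − 2 ⇒ q = 9/22.

8/11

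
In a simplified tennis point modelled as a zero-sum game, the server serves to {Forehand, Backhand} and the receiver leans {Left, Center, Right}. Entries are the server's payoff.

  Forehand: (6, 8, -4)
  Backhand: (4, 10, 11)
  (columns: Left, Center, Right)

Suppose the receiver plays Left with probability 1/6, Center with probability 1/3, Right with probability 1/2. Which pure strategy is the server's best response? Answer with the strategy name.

Backhand

Expected payoff of Forehand: (1/6)·6 + (1/3)·8 + (1/2)·(-4) = 5/3.
Expected payoff of Backhand: (1/6)·4 + (1/3)·10 + (1/2)·11 = 19/2.
The largest is 19/2, so the server's best response is Backhand.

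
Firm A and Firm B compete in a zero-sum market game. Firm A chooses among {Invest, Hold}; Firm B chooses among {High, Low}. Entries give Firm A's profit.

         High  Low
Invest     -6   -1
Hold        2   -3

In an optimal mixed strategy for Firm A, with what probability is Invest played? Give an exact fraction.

1/2

Row minima: Invest → -6, Hold → -3; maximin = -3.
Column maxima: High → 2, Low → -1; minimax = -1.
-3 ≠ -1, so there is no saddle point; optimal play is mixed.
Let Firm A play Invest with probability p. Expected payoff against High: (-6)p + 2(1−p) = −8p + 2; against Low: (-1)p + (-3)(1−p) = 2p − 3.
Setting these equal: −8p + 2 = 2p − 3 ⇒ −10p = -5 ⇒ p = 1/2, and the value is (-8)·(1/2) + 2 = -2.
For Firm B: with q = P(High), equating Invest's and Hold's payoffs gives −5q − 1 = 5q − 3 ⇒ q = 1/5.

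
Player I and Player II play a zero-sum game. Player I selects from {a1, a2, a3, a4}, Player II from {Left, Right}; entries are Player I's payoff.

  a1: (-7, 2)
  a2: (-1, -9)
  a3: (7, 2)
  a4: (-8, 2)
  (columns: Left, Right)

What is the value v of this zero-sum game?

Row minima: a1 → -7, a2 → -9, a3 → 2, a4 → -8; maximin = 2.
Column maxima: Left → 7, Right → 2; minimax = 2.
Since maximin = minimax = 2, there is a saddle point and the value is 2.

2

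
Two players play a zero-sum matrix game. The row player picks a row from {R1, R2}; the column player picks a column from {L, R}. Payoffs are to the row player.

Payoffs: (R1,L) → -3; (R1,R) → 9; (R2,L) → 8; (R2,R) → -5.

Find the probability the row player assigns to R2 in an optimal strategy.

Row minima: R1 → -3, R2 → -5; maximin = -3.
Column maxima: L → 8, R → 9; minimax = 8.
-3 ≠ 8, so there is no saddle point; optimal play is mixed.
Let the row player play R1 with probability p. Expected payoff against L: (-3)p + 8(1−p) = −11p + 8; against R: 9p + (-5)(1−p) = 14p − 5.
Setting these equal: −11p + 8 = 14p − 5 ⇒ −25p = -13 ⇒ p = 13/25, and the value is (-11)·(13/25) + 8 = 57/25.
For the column player: with q = P(L), equating R1's and R2's payoffs gives −12q + 9 = 13q − 5 ⇒ q = 14/25.

12/25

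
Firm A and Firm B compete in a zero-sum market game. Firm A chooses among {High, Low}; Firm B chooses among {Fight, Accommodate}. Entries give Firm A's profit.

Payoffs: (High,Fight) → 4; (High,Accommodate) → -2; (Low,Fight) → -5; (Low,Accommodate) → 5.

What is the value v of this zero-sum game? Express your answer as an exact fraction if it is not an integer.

5/8

Row minima: High → -2, Low → -5; maximin = -2.
Column maxima: Fight → 4, Accommodate → 5; minimax = 4.
-2 ≠ 4, so there is no saddle point; optimal play is mixed.
Let Firm A play High with probability p. Expected payoff against Fight: 4p + (-5)(1−p) = 9p − 5; against Accommodate: (-2)p + 5(1−p) = −7p + 5.
Setting these equal: 9p − 5 = −7p + 5 ⇒ 16p = 10 ⇒ p = 5/8, and the value is (9)·(5/8) − 5 = 5/8.
For Firm B: with q = P(Fight), equating High's and Low's payoffs gives 6q − 2 = −10q + 5 ⇒ q = 7/16.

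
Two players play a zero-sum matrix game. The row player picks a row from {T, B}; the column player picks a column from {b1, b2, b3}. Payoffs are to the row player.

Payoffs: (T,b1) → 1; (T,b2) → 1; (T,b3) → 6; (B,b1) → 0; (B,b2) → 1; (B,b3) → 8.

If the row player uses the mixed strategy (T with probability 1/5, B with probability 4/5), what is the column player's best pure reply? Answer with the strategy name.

b1

If the column player plays b1, the row player's expected payoff is (1/5)·1 + (4/5)·0 = 1/5.
If the column player plays b2, the row player's expected payoff is (1/5)·1 + (4/5)·1 = 1.
If the column player plays b3, the row player's expected payoff is (1/5)·6 + (4/5)·8 = 38/5.
The column player minimizes the row player's payoff; the smallest is 1/5, so the best response is b1.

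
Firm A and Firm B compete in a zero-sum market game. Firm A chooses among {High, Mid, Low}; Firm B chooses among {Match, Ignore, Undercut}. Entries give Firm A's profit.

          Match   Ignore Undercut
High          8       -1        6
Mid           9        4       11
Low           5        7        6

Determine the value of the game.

43/7

Row minima: High → -1, Mid → 4, Low → 5; maximin = 5.
Column maxima: Match → 9, Ignore → 7, Undercut → 11; minimax = 7.
5 ≠ 7, so there is no saddle point; optimal play is mixed.
High is strictly dominated by Mid, so Firm A never plays it.
With High eliminated, Undercut is strictly dominated by Match (it gives Firm A strictly more in every remaining row), so Firm B never plays it.
On the remaining 2×2 (Mid, Low vs Match, Ignore):
Let Firm A play Mid with probability p. Expected payoff against Match: 9p + 5(1−p) = 4p + 5; against Ignore: 4p + 7(1−p) = −3p + 7.
Setting these equal: 4p + 5 = −3p + 7 ⇒ 7p = 2 ⇒ p = 2/7, and the value is (4)·(2/7) + 5 = 43/7.
For Firm B: with q = P(Match), equating Mid's and Low's payoffs gives 5q + 4 = −2q + 7 ⇒ q = 3/7.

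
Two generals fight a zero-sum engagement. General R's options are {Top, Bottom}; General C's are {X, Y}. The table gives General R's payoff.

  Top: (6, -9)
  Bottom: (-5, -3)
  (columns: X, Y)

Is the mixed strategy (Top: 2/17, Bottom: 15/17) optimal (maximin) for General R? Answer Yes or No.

Yes

Against X this mix gives (2/17)·6 + (15/17)·(-5) = -63/17.
Against Y this mix gives (2/17)·(-9) + (15/17)·(-3) = -63/17.
All of General C's active replies (X, Y) yield -63/17, and no column does worse for General R. The mix makes General C indifferent and guarantees -63/17, so it is optimal.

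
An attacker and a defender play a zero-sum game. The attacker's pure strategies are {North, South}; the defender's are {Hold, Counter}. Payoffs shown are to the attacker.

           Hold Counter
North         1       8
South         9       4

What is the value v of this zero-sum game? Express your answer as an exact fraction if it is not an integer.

Row minima: North → 1, South → 4; maximin = 4.
Column maxima: Hold → 9, Counter → 8; minimax = 8.
4 ≠ 8, so there is no saddle point; optimal play is mixed.
Let the attacker play North with probability p. Expected payoff against Hold: 1p + 9(1−p) = −8p + 9; against Counter: 8p + 4(1−p) = 4p + 4.
Setting these equal: −8p + 9 = 4p + 4 ⇒ −12p = -5 ⇒ p = 5/12, and the value is (-8)·(5/12) + 9 = 17/3.
For the defender: with q = P(Hold), equating North's and South's payoffs gives −7q + 8 = 5q + 4 ⇒ q = 1/3.

17/3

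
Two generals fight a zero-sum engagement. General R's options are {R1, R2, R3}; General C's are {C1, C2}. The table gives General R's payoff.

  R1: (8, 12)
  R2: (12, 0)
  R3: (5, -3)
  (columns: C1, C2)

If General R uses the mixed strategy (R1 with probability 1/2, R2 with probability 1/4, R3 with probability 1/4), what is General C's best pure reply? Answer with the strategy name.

C2

If General C plays C1, General R's expected payoff is (1/2)·8 + (1/4)·12 + (1/4)·5 = 33/4.
If General C plays C2, General R's expected payoff is (1/2)·12 + (1/4)·0 + (1/4)·(-3) = 21/4.
General C minimizes General R's payoff; the smallest is 21/4, so the best response is C2.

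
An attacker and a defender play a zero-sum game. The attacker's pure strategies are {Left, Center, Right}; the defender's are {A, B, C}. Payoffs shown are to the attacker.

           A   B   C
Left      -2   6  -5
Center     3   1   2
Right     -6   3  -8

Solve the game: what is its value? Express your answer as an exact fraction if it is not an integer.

17/12

Row minima: Left → -5, Center → 1, Right → -8; maximin = 1.
Column maxima: A → 3, B → 6, C → 2; minimax = 2.
1 ≠ 2, so there is no saddle point; optimal play is mixed.
Right is strictly dominated by Left, so the attacker never plays it.
A is strictly dominated by C (it gives the attacker strictly more in every row), so the defender never plays it.
On the remaining 2×2 (Left, Center vs B, C):
Let the attacker play Left with probability p. Expected payoff against B: 6p + 1(1−p) = 5p + 1; against C: (-5)p + 2(1−p) = −7p + 2.
Setting these equal: 5p + 1 = −7p + 2 ⇒ 12p = 1 ⇒ p = 1/12, and the value is (5)·(1/12) + 1 = 17/12.
For the defender: with q = P(B), equating Left's and Center's payoffs gives 11q − 5 = −q + 2 ⇒ q = 7/12.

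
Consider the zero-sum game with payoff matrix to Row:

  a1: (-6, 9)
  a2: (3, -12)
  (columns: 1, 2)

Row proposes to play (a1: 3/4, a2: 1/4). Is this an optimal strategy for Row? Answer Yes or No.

Against 1 this mix gives (3/4)·(-6) + (1/4)·3 = -15/4.
Against 2 this mix gives (3/4)·9 + (1/4)·(-12) = 15/4.
Column will play 1, holding Row to -15/4. Shifting weight toward the row that does better against 1 would raise this floor (the equalizing mix achieves -3/2 against both 1 and 2), so the proposed strategy is not optimal.

No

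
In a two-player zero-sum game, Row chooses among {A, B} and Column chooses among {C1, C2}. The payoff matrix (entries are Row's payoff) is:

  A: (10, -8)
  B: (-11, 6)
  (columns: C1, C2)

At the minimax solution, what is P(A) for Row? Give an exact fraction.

17/35

Row minima: A → -8, B → -11; maximin = -8.
Column maxima: C1 → 10, C2 → 6; minimax = 6.
-8 ≠ 6, so there is no saddle point; optimal play is mixed.
Let Row play A with probability p. Expected payoff against C1: 10p + (-11)(1−p) = 21p − 11; against C2: (-8)p + 6(1−p) = −14p + 6.
Setting these equal: 21p − 11 = −14p + 6 ⇒ 35p = 17 ⇒ p = 17/35, and the value is (21)·(17/35) − 11 = -4/5.
For Column: with q = P(C1), equating A's and B's payoffs gives 18q − 8 = −17q + 6 ⇒ q = 2/5.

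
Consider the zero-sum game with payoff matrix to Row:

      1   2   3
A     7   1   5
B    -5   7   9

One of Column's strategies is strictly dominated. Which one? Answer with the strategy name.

2 holds Row's payoff strictly below 3 in every row: 1 < 5, 7 < 9.
So 3 is strictly dominated for Column.

3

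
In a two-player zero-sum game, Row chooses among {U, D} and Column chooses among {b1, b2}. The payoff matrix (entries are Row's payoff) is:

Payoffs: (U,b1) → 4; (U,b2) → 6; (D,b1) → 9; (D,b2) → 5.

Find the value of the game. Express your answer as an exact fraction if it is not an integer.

Row minima: U → 4, D → 5; maximin = 5.
Column maxima: b1 → 9, b2 → 6; minimax = 6.
5 ≠ 6, so there is no saddle point; optimal play is mixed.
Let Row play U with probability p. Expected payoff against b1: 4p + 9(1−p) = −5p + 9; against b2: 6p + 5(1−p) = p + 5.
Setting these equal: −5p + 9 = p + 5 ⇒ −6p = -4 ⇒ p = 2/3, and the value is (-5)·(2/3) + 9 = 17/3.
For Column: with q = P(b1), equating U's and D's payoffs gives −2q + 6 = 4q + 5 ⇒ q = 1/6.

17/3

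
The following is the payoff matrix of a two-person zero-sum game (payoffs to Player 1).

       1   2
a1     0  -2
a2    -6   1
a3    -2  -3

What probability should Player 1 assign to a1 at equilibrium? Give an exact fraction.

Row minima: a1 → -2, a2 → -6, a3 → -3; maximin = -2.
Column maxima: 1 → 0, 2 → 1; minimax = 0.
-2 ≠ 0, so there is no saddle point; optimal play is mixed.
a3 is strictly dominated by a1, so Player 1 never plays it.
On the remaining 2×2 (a1, a2 vs 1, 2):
Let Player 1 play a1 with probability p. Expected payoff against 1: 0p + (-6)(1−p) = 6p − 6; against 2: (-2)p + 1(1−p) = −3p + 1.
Setting these equal: 6p − 6 = −3p + 1 ⇒ 9p = 7 ⇒ p = 7/9, and the value is (6)·(7/9) − 6 = -4/3.
For Player 2: with q = P(1), equating a1's and a2's payoffs gives 2q − 2 = −7q + 1 ⇒ q = 1/3.

7/9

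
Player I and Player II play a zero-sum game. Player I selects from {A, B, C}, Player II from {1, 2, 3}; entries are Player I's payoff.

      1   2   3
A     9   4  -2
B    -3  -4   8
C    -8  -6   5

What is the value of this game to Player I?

Row minima: A → -2, B → -4, C → -8; maximin = -2.
Column maxima: 1 → 9, 2 → 4, 3 → 8; minimax = 4.
-2 ≠ 4, so there is no saddle point; optimal play is mixed.
C is strictly dominated by B, so Player I never plays it.
With C eliminated, 1 is strictly dominated by 2 (it gives Player I strictly more in every remaining row), so Player II never plays it.
On the remaining 2×2 (A, B vs 2, 3):
Let Player I play A with probability p. Expected payoff against 2: 4p + (-4)(1−p) = 8p − 4; against 3: (-2)p + 8(1−p) = −10p + 8.
Setting these equal: 8p − 4 = −10p + 8 ⇒ 18p = 12 ⇒ p = 2/3, and the value is (8)·(2/3) − 4 = 4/3.
For Player II: with q = P(2), equating A's and B's payoffs gives 6q − 2 = −12q + 8 ⇒ q = 5/9.

4/3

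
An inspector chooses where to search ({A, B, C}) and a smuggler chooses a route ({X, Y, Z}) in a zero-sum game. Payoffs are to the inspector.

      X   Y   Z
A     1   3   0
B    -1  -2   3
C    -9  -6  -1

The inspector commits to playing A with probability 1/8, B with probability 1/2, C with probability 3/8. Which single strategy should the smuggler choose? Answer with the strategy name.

If the smuggler plays X, the inspector's expected payoff is (1/8)·1 + (1/2)·(-1) + (3/8)·(-9) = -15/4.
If the smuggler plays Y, the inspector's expected payoff is (1/8)·3 + (1/2)·(-2) + (3/8)·(-6) = -23/8.
If the smuggler plays Z, the inspector's expected payoff is (1/8)·0 + (1/2)·3 + (3/8)·(-1) = 9/8.
The smuggler minimizes the inspector's payoff; the smallest is -15/4, so the best response is X.

X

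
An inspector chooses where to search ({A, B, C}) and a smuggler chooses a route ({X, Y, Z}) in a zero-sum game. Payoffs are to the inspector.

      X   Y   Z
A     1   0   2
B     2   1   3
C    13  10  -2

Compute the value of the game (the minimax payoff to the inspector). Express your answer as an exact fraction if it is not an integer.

16/7

Row minima: A → 0, B → 1, C → -2; maximin = 1.
Column maxima: X → 13, Y → 10, Z → 3; minimax = 3.
1 ≠ 3, so there is no saddle point; optimal play is mixed.
A is strictly dominated by B, so the inspector never plays it.
X is strictly dominated by Y (it gives the inspector strictly more in every row), so the smuggler never plays it.
On the remaining 2×2 (B, C vs Y, Z):
Let the inspector play B with probability p. Expected payoff against Y: 1p + 10(1−p) = −9p + 10; against Z: 3p + (-2)(1−p) = 5p − 2.
Setting these equal: −9p + 10 = 5p − 2 ⇒ −14p = -12 ⇒ p = 6/7, and the value is (-9)·(6/7) + 10 = 16/7.
For the smuggler: with q = P(Y), equating B's and C's payoffs gives −2q + 3 = 12q − 2 ⇒ q = 5/14.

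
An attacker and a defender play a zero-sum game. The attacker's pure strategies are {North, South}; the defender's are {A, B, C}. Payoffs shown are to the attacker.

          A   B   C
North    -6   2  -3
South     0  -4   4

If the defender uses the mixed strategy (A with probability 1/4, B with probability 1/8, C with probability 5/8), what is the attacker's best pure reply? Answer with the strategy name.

South

Expected payoff of North: (1/4)·(-6) + (1/8)·2 + (5/8)·(-3) = -25/8.
Expected payoff of South: (1/4)·0 + (1/8)·(-4) + (5/8)·4 = 2.
The largest is 2, so the attacker's best response is South.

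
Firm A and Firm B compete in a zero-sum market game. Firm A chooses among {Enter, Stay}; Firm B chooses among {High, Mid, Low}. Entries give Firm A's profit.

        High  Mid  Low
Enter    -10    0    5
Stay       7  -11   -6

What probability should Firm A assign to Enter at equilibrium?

9/14

Row minima: Enter → -10, Stay → -11; maximin = -10.
Column maxima: High → 7, Mid → 0, Low → 5; minimax = 0.
-10 ≠ 0, so there is no saddle point; optimal play is mixed.
Low is strictly dominated by Mid (it gives Firm A strictly more in every row), so Firm B never plays it.
On the remaining 2×2 (Enter, Stay vs High, Mid):
Let Firm A play Enter with probability p. Expected payoff against High: (-10)p + 7(1−p) = −17p + 7; against Mid: 0p + (-11)(1−p) = 11p − 11.
Setting these equal: −17p + 7 = 11p − 11 ⇒ −28p = -18 ⇒ p = 9/14, and the value is (-17)·(9/14) + 7 = -55/14.
For Firm B: with q = P(High), equating Enter's and Stay's payoffs gives −10q = 18q − 11 ⇒ q = 11/28.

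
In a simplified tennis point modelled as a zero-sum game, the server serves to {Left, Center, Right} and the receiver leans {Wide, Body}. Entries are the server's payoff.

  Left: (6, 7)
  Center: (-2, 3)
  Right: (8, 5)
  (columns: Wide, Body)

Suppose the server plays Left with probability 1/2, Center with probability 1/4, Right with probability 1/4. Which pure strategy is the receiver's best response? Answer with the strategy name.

If the receiver plays Wide, the server's expected payoff is (1/2)·6 + (1/4)·(-2) + (1/4)·8 = 9/2.
If the receiver plays Body, the server's expected payoff is (1/2)·7 + (1/4)·3 + (1/4)·5 = 11/2.
The receiver minimizes the server's payoff; the smallest is 9/2, so the best response is Wide.

Wide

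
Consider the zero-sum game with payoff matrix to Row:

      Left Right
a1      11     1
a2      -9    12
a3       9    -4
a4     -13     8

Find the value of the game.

141/31

Row minima: a1 → 1, a2 → -9, a3 → -4, a4 → -13; maximin = 1.
Column maxima: Left → 11, Right → 12; minimax = 11.
1 ≠ 11, so there is no saddle point; optimal play is mixed.
a3 is strictly dominated by a1, so Row never plays it.
a4 is strictly dominated by a2, so Row never plays it.
On the remaining 2×2 (a1, a2 vs Left, Right):
Let Row play a1 with probability p. Expected payoff against Left: 11p + (-9)(1−p) = 20p − 9; against Right: 1p + 12(1−p) = −11p + 12.
Setting these equal: 20p − 9 = −11p + 12 ⇒ 31p = 21 ⇒ p = 21/31, and the value is (20)·(21/31) − 9 = 141/31.
For Column: with q = P(Left), equating a1's and a2's payoffs gives 10q + 1 = −21q + 12 ⇒ q = 11/31.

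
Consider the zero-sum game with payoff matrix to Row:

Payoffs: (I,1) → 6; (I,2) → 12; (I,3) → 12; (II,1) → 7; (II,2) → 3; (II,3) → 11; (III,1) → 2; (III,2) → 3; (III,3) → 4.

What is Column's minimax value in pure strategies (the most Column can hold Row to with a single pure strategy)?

Column maxima: 1 → 7, 2 → 12, 3 → 12.
The smallest of these is 7.

7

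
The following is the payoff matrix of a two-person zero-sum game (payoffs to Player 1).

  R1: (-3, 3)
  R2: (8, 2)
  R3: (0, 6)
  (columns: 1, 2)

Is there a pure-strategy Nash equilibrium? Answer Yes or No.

Row minima: R1 → -3, R2 → 2, R3 → 0; maximin = 2.
Column maxima: 1 → 8, 2 → 6; minimax = 6.
2 ≠ 6, so no pure-strategy equilibrium exists.

No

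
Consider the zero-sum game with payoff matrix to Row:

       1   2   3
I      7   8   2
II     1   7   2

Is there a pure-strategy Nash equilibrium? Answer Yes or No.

Row minima: I → 2, II → 1; maximin = 2.
Column maxima: 1 → 7, 2 → 8, 3 → 2; minimax = 2.
maximin = minimax = 2, so a saddle point exists.

Yes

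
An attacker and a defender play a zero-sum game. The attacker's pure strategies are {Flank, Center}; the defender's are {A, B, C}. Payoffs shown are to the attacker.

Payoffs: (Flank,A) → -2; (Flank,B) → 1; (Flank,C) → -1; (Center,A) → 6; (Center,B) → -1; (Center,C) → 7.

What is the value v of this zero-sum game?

2/5

Row minima: Flank → -2, Center → -1; maximin = -1.
Column maxima: A → 6, B → 1, C → 7; minimax = 1.
-1 ≠ 1, so there is no saddle point; optimal play is mixed.
C is strictly dominated by A (it gives the attacker strictly more in every row), so the defender never plays it.
On the remaining 2×2 (Flank, Center vs A, B):
Let the attacker play Flank with probability p. Expected payoff against A: (-2)p + 6(1−p) = −8p + 6; against B: 1p + (-1)(1−p) = 2p − 1.
Setting these equal: −8p + 6 = 2p − 1 ⇒ −10p = -7 ⇒ p = 7/10, and the value is (-8)·(7/10) + 6 = 2/5.
For the defender: with q = P(A), equating Flank's and Center's payoffs gives −3q + 1 = 7q − 1 ⇒ q = 1/5.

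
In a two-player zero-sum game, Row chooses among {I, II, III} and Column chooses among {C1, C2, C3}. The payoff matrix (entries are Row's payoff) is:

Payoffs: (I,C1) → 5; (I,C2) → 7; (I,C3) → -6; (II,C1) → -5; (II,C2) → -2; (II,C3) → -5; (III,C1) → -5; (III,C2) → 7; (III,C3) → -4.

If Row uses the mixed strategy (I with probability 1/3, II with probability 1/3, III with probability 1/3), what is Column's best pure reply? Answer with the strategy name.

C3

If Column plays C1, Row's expected payoff is (1/3)·5 + (1/3)·(-5) + (1/3)·(-5) = -5/3.
If Column plays C2, Row's expected payoff is (1/3)·7 + (1/3)·(-2) + (1/3)·7 = 4.
If Column plays C3, Row's expected payoff is (1/3)·(-6) + (1/3)·(-5) + (1/3)·(-4) = -5.
Column minimizes Row's payoff; the smallest is -5, so the best response is C3.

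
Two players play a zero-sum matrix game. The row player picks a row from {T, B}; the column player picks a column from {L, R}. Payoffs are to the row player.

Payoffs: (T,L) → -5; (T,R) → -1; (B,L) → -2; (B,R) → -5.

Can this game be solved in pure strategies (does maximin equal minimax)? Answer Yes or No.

Row minima: T → -5, B → -5; maximin = -5.
Column maxima: L → -2, R → -1; minimax = -2.
-5 ≠ -2, so no pure-strategy equilibrium exists.

No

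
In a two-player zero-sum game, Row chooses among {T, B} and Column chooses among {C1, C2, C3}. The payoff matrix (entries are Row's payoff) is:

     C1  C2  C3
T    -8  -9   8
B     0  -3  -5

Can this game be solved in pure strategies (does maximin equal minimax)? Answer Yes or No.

Row minima: T → -9, B → -5; maximin = -5.
Column maxima: C1 → 0, C2 → -3, C3 → 8; minimax = -3.
-5 ≠ -3, so no pure-strategy equilibrium exists.

No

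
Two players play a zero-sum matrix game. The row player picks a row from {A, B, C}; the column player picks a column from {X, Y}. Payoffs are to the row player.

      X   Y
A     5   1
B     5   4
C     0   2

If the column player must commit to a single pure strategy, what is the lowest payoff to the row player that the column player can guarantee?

Column maxima: X → 5, Y → 4.
The smallest of these is 4.

4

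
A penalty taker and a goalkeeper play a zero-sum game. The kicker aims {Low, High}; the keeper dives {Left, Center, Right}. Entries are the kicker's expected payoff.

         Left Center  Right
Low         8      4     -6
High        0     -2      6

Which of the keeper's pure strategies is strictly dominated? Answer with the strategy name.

Center holds the kicker's payoff strictly below Left in every row: 4 < 8, -2 < 0.
So Left is strictly dominated for the keeper.

Left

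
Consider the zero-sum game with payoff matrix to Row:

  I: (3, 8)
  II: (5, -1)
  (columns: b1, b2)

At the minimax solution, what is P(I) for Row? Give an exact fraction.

6/11

Row minima: I → 3, II → -1; maximin = 3.
Column maxima: b1 → 5, b2 → 8; minimax = 5.
3 ≠ 5, so there is no saddle point; optimal play is mixed.
Let Row play I with probability p. Expected payoff against b1: 3p + 5(1−p) = −2p + 5; against b2: 8p + (-1)(1−p) = 9p − 1.
Setting these equal: −2p + 5 = 9p − 1 ⇒ −11p = -6 ⇒ p = 6/11, and the value is (-2)·(6/11) + 5 = 43/11.
For Column: with q = P(b1), equating I's and II's payoffs gives −5q + 8 = 6q − 1 ⇒ q = 9/11.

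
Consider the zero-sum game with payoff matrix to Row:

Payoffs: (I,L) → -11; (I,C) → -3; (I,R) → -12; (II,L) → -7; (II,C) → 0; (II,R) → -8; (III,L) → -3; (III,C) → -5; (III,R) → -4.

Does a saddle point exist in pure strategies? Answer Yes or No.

No

Row minima: I → -12, II → -8, III → -5; maximin = -5.
Column maxima: L → -3, C → 0, R → -4; minimax = -4.
-5 ≠ -4, so no pure-strategy equilibrium exists.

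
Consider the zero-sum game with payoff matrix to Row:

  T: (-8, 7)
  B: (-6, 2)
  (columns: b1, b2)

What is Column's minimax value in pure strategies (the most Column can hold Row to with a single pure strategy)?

-6

Column maxima: b1 → -6, b2 → 7.
The smallest of these is -6.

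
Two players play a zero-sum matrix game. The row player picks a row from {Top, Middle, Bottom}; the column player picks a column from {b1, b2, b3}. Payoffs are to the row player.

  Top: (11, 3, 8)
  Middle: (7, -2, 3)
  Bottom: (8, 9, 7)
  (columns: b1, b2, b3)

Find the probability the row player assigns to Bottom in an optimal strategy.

Row minima: Top → 3, Middle → -2, Bottom → 7; maximin = 7.
Column maxima: b1 → 11, b2 → 9, b3 → 8; minimax = 8.
7 ≠ 8, so there is no saddle point; optimal play is mixed.
Middle is strictly dominated by Top, so the row player never plays it.
b1 is strictly dominated by b3 (it gives the row player strictly more in every row), so the column player never plays it.
On the remaining 2×2 (Top, Bottom vs b2, b3):
Let the row player play Top with probability p. Expected payoff against b2: 3p + 9(1−p) = −6p + 9; against b3: 8p + 7(1−p) = p + 7.
Setting these equal: −6p + 9 = p + 7 ⇒ −7p = -2 ⇒ p = 2/7, and the value is (-6)·(2/7) + 9 = 51/7.
For the column player: with q = P(b2), equating Top's and Bottom's payoffs gives −5q + 8 = 2q + 7 ⇒ q = 1/7.

5/7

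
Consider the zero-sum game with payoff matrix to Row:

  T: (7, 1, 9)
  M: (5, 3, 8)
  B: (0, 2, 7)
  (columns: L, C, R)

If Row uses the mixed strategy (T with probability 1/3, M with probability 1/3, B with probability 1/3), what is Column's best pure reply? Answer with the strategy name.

If Column plays L, Row's expected payoff is (1/3)·7 + (1/3)·5 + (1/3)·0 = 4.
If Column plays C, Row's expected payoff is (1/3)·1 + (1/3)·3 + (1/3)·2 = 2.
If Column plays R, Row's expected payoff is (1/3)·9 + (1/3)·8 + (1/3)·7 = 8.
Column minimizes Row's payoff; the smallest is 2, so the best response is C.

C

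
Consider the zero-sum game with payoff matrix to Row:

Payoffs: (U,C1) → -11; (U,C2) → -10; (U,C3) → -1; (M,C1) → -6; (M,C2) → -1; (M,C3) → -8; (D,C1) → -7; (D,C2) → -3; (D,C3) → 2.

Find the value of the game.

Row minima: U → -11, M → -8, D → -7; maximin = -7.
Column maxima: C1 → -6, C2 → -1, C3 → 2; minimax = -6.
-7 ≠ -6, so there is no saddle point; optimal play is mixed.
U is strictly dominated by D, so Row never plays it.
C2 is strictly dominated by C1 (it gives Row strictly more in every row), so Column never plays it.
On the remaining 2×2 (M, D vs C1, C3):
Let Row play M with probability p. Expected payoff against C1: (-6)p + (-7)(1−p) = p − 7; against C3: (-8)p + 2(1−p) = −10p + 2.
Setting these equal: p − 7 = −10p + 2 ⇒ 11p = 9 ⇒ p = 9/11, and the value is (1)·(9/11) − 7 = -68/11.
For Column: with q = P(C1), equating M's and D's payoffs gives 2q − 8 = −9q + 2 ⇒ q = 10/11.

-68/11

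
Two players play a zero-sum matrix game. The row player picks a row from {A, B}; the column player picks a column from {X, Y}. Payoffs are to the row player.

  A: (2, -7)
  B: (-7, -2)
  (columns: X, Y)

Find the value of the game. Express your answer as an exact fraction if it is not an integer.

Row minima: A → -7, B → -7; maximin = -7.
Column maxima: X → 2, Y → -2; minimax = -2.
-7 ≠ -2, so there is no saddle point; optimal play is mixed.
Let the row player play A with probability p. Expected payoff against X: 2p + (-7)(1−p) = 9p − 7; against Y: (-7)p + (-2)(1−p) = −5p − 2.
Setting these equal: 9p − 7 = −5p − 2 ⇒ 14p = 5 ⇒ p = 5/14, and the value is (9)·(5/14) − 7 = -53/14.
For the column player: with q = P(X), equating A's and B's payoffs gives 9q − 7 = −5q − 2 ⇒ q = 5/14.

-53/14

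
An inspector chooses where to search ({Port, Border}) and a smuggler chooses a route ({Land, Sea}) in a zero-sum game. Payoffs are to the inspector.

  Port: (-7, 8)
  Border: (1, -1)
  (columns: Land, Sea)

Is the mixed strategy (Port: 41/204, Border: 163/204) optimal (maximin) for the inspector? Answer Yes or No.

No

Against Land this mix gives (41/204)·(-7) + (163/204)·1 = -31/51.
Against Sea this mix gives (41/204)·8 + (163/204)·(-1) = 55/68.
The smuggler will play Land, holding the inspector to -31/51. Shifting weight toward the row that does better against Land would raise this floor (the equalizing mix achieves 1/17 against both Land and Sea), so the proposed strategy is not optimal.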